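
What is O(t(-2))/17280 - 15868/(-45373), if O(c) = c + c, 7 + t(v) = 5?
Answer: 68504387/196011360 ≈ 0.34949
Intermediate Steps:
t(v) = -2 (t(v) = -7 + 5 = -2)
O(c) = 2*c
O(t(-2))/17280 - 15868/(-45373) = (2*(-2))/17280 - 15868/(-45373) = -4*1/17280 - 15868*(-1/45373) = -1/4320 + 15868/45373 = 68504387/196011360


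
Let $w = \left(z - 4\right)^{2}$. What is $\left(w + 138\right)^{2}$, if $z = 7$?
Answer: $21609$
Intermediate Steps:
$w = 9$ ($w = \left(7 - 4\right)^{2} = 3^{2} = 9$)
$\left(w + 138\right)^{2} = \left(9 + 138\right)^{2} = 147^{2} = 21609$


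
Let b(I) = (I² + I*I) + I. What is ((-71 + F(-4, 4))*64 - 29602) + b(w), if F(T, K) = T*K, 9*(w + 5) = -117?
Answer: -34540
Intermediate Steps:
w = -18 (w = -5 + (⅑)*(-117) = -5 - 13 = -18)
F(T, K) = K*T
b(I) = I + 2*I² (b(I) = (I² + I²) + I = 2*I² + I = I + 2*I²)
((-71 + F(-4, 4))*64 - 29602) + b(w) = ((-71 + 4*(-4))*64 - 29602) - 18*(1 + 2*(-18)) = ((-71 - 16)*64 - 29602) - 18*(1 - 36) = (-87*64 - 29602) - 18*(-35) = (-5568 - 29602) + 630 = -35170 + 630 = -34540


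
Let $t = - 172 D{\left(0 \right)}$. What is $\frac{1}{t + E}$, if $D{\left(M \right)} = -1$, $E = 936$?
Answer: $\frac{1}{1108} \approx 0.00090253$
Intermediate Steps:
$t = 172$ ($t = \left(-172\right) \left(-1\right) = 172$)
$\frac{1}{t + E} = \frac{1}{172 + 936} = \frac{1}{1108}$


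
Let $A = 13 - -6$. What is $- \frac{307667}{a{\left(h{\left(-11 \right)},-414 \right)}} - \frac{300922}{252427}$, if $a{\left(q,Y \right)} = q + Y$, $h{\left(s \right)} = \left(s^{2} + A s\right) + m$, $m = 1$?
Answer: $\frac{77512695887}{126465927} \approx 612.91$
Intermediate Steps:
$A = 19$ ($A = 13 + 6 = 19$)
$h{\left(s \right)} = 1 + s^{2} + 19 s$ ($h{\left(s \right)} = \left(s^{2} + 19 s\right) + 1 = 1 + s^{2} + 19 s$)
$a{\left(q,Y \right)} = Y + q$
$- \frac{307667}{a{\left(h{\left(-11 \right)},-414 \right)}} - \frac{300922}{252427} = - \frac{307667}{-414 + \left(1 + \left(-11\right)^{2} + 19 \left(-11\right)\right)} - \frac{300922}{252427} = - \frac{307667}{-414 + \left(1 + 121 - 209\right)} - \frac{300922}{252427} = - \frac{307667}{-414 - 87} - \frac{300922}{252427} = - \frac{307667}{-501} - \frac{300922}{252427} = \left(-307667\right) \left(- \frac{1}{501}\right) - \frac{300922}{252427} = \frac{307667}{501} - \frac{300922}{252427} = \frac{77512695887}{126465927}$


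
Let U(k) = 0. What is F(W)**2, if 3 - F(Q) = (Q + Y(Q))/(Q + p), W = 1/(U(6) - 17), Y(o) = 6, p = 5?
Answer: 22801/7056 ≈ 3.2314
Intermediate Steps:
W = -1/17 (W = 1/(0 - 17) = 1/(-17) = -1/17 ≈ -0.058824)
F(Q) = 3 - (6 + Q)/(5 + Q) (F(Q) = 3 - (Q + 6)/(Q + 5) = 3 - (6 + Q)/(5 + Q))
F(W)**2 = ((9 + 2*(-1/17))/(5 - 1/17))**2 = ((9 - 2/17)/(84/17))**2 = ((17/84)*(151/17))**2 = (151/84)**2 = 22801/7056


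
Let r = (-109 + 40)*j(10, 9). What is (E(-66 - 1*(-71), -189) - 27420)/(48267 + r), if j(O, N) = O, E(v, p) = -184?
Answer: -27604/47577 ≈ -0.58020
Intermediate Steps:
r = -690 (r = (-109 + 40)*10 = -69*10 = -690)
(E(-66 - 1*(-71), -189) - 27420)/(48267 + r) = (-184 - 27420)/(48267 - 690) = -27604/47577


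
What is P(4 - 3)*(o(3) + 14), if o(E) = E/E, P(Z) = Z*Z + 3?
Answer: 60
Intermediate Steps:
P(Z) = 3 + Z² (P(Z) = Z² + 3 = 3 + Z²)
o(E) = 1
P(4 - 3)*(o(3) + 14) = (3 + (4 - 3)²)*(1 + 14) = (3 + 1²)*15 = (3 + 1)*15 = 4*15 = 60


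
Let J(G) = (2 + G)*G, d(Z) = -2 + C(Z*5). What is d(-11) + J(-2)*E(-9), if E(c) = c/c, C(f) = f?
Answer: -57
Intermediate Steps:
E(c) = 1
d(Z) = -2 + 5*Z (d(Z) = -2 + Z*5 = -2 + 5*Z)
J(G) = G*(2 + G)
d(-11) + J(-2)*E(-9) = (-2 + 5*(-11)) - 2*(2 - 2)*1 = (-2 - 55) - 2*0*1 = -57 + 0*1 = -57 + 0 = -57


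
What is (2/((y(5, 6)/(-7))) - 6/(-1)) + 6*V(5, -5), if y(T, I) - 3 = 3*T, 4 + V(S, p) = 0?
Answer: -169/9 ≈ -18.778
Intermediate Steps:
V(S, p) = -4 (V(S, p) = -4 + 0 = -4)
y(T, I) = 3 + 3*T
(2/((y(5, 6)/(-7))) - 6/(-1)) + 6*V(5, -5) = (2/(((3 + 3*5)/(-7))) - 6/(-1)) + 6*(-4) = (2/(((3 + 15)*(-1/7))) - 6*(-1)) - 24 = (2/((18*(-1/7))) + 6) - 24 = (2/(-18/7) + 6) - 24 = (2*(-7/18) + 6) - 24 = (-7/9 + 6) - 24 = 47/9 - 24 = -169/9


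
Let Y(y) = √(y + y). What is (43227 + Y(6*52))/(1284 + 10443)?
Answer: 4803/1303 + 4*√39/11727 ≈ 3.6882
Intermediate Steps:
Y(y) = √2*√y (Y(y) = √(2*y) = √2*√y)
(43227 + Y(6*52))/(1284 + 10443) = (43227 + √2*√(6*52))/(1284 + 10443) = (43227 + √2*√312)/11727 = (43227 + √2*(2*√78))*(1/11727) = (43227 + 4*√39)*(1/11727) = 4803/1303 + 4*√39/11727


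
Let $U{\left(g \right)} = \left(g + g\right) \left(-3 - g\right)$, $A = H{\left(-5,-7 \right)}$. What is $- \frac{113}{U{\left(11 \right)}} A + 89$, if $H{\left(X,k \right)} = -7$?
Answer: $\frac{3803}{44} \approx 86.432$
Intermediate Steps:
$A = -7$
$U{\left(g \right)} = 2 g \left(-3 - g\right)$
$- \frac{113}{U{\left(11 \right)}} A + 89 = - \frac{113}{\left(-2\right) 11 \left(3 + 11\right)} \left(-7\right) + 89 = - \frac{113}{\left(-2\right) 11 \cdot 14} \left(-7\right) + 89 = - \frac{113}{-308} \left(-7\right) + 89 = \left(-113\right) \left(- \frac{1}{308}\right) \left(-7\right) + 89 = \frac{113}{308} \left(-7\right) + 89 = - \frac{113}{44} + 89 = \frac{3803}{44}$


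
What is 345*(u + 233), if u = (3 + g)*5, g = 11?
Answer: 104535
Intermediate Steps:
u = 70 (u = (3 + 11)*5 = 14*5 = 70)
345*(u + 233) = 345*(70 + 233) = 345*303 = 104535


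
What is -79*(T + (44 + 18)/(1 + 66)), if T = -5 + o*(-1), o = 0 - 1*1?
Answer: 16274/67 ≈ 242.90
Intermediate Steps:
o = -1 (o = 0 - 1 = -1)
T = -4 (T = -5 - 1*(-1) = -5 + 1 = -4)
-79*(T + (44 + 18)/(1 + 66)) = -79*(-4 + (44 + 18)/(1 + 66)) = -79*(-4 + 62/67) = -79*(-206/67) = 16274/67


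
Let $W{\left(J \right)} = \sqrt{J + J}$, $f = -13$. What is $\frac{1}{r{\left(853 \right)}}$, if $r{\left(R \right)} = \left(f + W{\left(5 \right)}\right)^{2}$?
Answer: $\frac{1}{\left(13 - \sqrt{10}\right)^{2}} \approx 0.010333$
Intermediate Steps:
$W{\left(J \right)} = \sqrt{2} \sqrt{J}$ ($W{\left(J \right)} = \sqrt{2 J} = \sqrt{2} \sqrt{J}$)
$r{\left(R \right)} = \left(-13 + \sqrt{10}\right)^{2}$ ($r{\left(R \right)} = \left(-13 + \sqrt{2} \sqrt{5}\right)^{2} = \left(-13 + \sqrt{10}\right)^{2}$)
$\frac{1}{r{\left(853 \right)}} = \frac{1}{\left(13 - \sqrt{10}\right)^{2}}$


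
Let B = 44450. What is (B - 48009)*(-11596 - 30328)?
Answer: 149207516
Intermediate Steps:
(B - 48009)*(-11596 - 30328) = (44450 - 48009)*(-11596 - 30328) = -3559*(-41924) = 149207516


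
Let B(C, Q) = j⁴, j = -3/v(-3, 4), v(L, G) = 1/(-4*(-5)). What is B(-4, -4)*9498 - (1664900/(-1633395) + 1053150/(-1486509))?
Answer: 19925290987871114211890/161870424537 ≈ 1.2309e+11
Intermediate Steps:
v(L, G) = 1/20 (v(L, G) = -¼*(-⅕) = 1/20)
j = -60 (j = -3/1/20 = -3*20 = -60)
B(C, Q) = 12960000 (B(C, Q) = (-60)⁴ = 12960000)
B(-4, -4)*9498 - (1664900/(-1633395) + 1053150/(-1486509)) = 12960000*9498 - (1664900/(-1633395) + 1053150/(-1486509)) = 123094080000 - (1664900*(-1/1633395) + 1053150*(-1/1486509)) = 123094080000 - (-332980/326679 - 351050/495503) = 123094080000 - 1*(-279673251890/161870424537) = 123094080000 + 279673251890/161870424537 = 19925290987871114211890/161870424537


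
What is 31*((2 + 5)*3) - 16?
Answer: 635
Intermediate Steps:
31*((2 + 5)*3) - 16 = 31*(7*3) - 16 = 31*21 - 16 = 651 - 16 = 635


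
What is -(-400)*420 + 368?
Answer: 168368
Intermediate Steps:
-(-400)*420 + 368 = -400*(-420) + 368 = 168000 + 368 = 168368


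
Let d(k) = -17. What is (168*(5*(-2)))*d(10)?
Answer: 28560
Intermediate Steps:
(168*(5*(-2)))*d(10) = (168*(5*(-2)))*(-17) = (168*(-10))*(-17) = -1680*(-17) = 28560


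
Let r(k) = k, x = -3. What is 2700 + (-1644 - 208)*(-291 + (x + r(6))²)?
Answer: 524964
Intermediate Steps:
2700 + (-1644 - 208)*(-291 + (x + r(6))²) = 2700 + (-1644 - 208)*(-291 + (-3 + 6)²) = 2700 - 1852*(-291 + 3²) = 2700 - 1852*(-291 + 9) = 2700 - 1852*(-282) = 2700 + 522264 = 524964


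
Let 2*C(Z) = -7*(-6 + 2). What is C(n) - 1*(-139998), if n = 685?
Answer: 140012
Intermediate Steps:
C(Z) = 14 (C(Z) = (-7*(-6 + 2))/2 = (-7*(-4))/2 = (1/2)*28 = 14)
C(n) - 1*(-139998) = 14 - 1*(-139998) = 14 + 139998 = 140012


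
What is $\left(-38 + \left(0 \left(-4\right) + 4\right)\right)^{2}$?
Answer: $1156$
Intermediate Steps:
$\left(-38 + \left(0 \left(-4\right) + 4\right)\right)^{2} = \left(-38 + \left(0 + 4\right)\right)^{2} = \left(-38 + 4\right)^{2} = \left(-34\right)^{2} = 1156$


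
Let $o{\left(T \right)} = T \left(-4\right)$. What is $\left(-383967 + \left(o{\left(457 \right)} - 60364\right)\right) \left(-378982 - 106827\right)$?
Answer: $216748057631$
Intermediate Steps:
$o{\left(T \right)} = - 4 T$
$\left(-383967 + \left(o{\left(457 \right)} - 60364\right)\right) \left(-378982 - 106827\right) = \left(-383967 - 62192\right) \left(-378982 - 106827\right) = \left(-383967 - 62192\right) \left(-485809\right) = \left(-446159\right) \left(-485809\right) = 216748057631$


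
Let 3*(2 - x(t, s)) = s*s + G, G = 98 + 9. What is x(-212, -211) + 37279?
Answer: 22405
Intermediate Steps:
G = 107
x(t, s) = -101/3 - s²/3 (x(t, s) = 2 - (s*s + 107)/3 = 2 - (s² + 107)/3 = 2 - (107 + s²)/3 = 2 + (-107/3 - s²/3) = -101/3 - s²/3)
x(-212, -211) + 37279 = (-101/3 - ⅓*(-211)²) + 37279 = (-101/3 - ⅓*44521) + 37279 = (-101/3 - 44521/3) + 37279 = -14874 + 37279 = 22405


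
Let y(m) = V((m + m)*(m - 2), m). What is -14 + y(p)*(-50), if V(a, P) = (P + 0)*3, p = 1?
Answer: -164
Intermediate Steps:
V(a, P) = 3*P (V(a, P) = P*3 = 3*P)
y(m) = 3*m
-14 + y(p)*(-50) = -14 + (3*1)*(-50) = -14 + 3*(-50) = -14 - 150 = -164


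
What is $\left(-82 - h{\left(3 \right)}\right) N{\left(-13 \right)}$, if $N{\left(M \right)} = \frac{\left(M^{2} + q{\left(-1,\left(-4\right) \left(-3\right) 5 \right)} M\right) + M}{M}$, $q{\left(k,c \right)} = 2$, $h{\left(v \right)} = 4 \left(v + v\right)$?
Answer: $1060$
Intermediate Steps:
$h{\left(v \right)} = 8 v$ ($h{\left(v \right)} = 4 \cdot 2 v = 8 v$)
$N{\left(M \right)} = \frac{M^{2} + 3 M}{M}$ ($N{\left(M \right)} = \frac{\left(M^{2} + 2 M\right) + M}{M} = \frac{M^{2} + 3 M}{M}$)
$\left(-82 - h{\left(3 \right)}\right) N{\left(-13 \right)} = \left(-82 - 8 \cdot 3\right) \left(3 - 13\right) = \left(-82 - 24\right) \left(-10\right) = \left(-106\right) \left(-10\right) = 1060$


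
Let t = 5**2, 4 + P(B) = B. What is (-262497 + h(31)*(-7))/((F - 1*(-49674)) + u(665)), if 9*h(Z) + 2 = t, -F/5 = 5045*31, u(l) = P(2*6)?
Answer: 2362634/6590637 ≈ 0.35848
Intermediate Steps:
P(B) = -4 + B
u(l) = 8 (u(l) = -4 + 2*6 = -4 + 12 = 8)
t = 25
F = -781975 (F = -25225*31 = -5*156395 = -781975)
h(Z) = 23/9 (h(Z) = -2/9 + (1/9)*25 = -2/9 + 25/9 = 23/9)
(-262497 + h(31)*(-7))/((F - 1*(-49674)) + u(665)) = (-262497 + (23/9)*(-7))/((-781975 - 1*(-49674)) + 8) = (-262497 - 161/9)/((-781975 + 49674) + 8) = -2362634/(9*(-732301 + 8)) = -2362634/9/(-732293) = -2362634/9*(-1/732293) = 2362634/6590637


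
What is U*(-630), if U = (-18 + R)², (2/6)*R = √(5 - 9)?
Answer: -181440 + 136080*I ≈ -1.8144e+5 + 1.3608e+5*I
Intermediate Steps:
R = 6*I (R = 3*√(5 - 9) = 3*√(-4) = 3*(2*I) = 6*I ≈ 6.0*I)
U = (-18 + 6*I)² ≈ 288.0 - 216.0*I
U*(-630) = (288 - 216*I)*(-630) = -181440 + 136080*I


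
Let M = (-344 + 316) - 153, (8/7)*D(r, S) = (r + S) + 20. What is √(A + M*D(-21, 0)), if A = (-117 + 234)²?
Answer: √221558/4 ≈ 117.67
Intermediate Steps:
D(r, S) = 35/2 + 7*S/8 + 7*r/8 (D(r, S) = 7*((r + S) + 20)/8 = 7*((S + r) + 20)/8 = 7*(20 + S + r)/8 = 35/2 + 7*S/8 + 7*r/8)
M = -181 (M = -28 - 153 = -181)
A = 13689 (A = 117² = 13689)
√(A + M*D(-21, 0)) = √(13689 - 181*(35/2 + (7/8)*0 + (7/8)*(-21))) = √(13689 - 181*(35/2 + 0 - 147/8)) = √(13689 - 181*(-7/8)) = √(13689 + 1267/8) = √(110779/8) = √221558/4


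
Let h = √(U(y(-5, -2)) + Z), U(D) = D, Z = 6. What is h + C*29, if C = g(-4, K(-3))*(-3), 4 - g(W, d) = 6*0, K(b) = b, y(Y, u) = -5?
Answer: -347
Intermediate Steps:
g(W, d) = 4 (g(W, d) = 4 - 6*0 = 4 - 1*0 = 4 + 0 = 4)
h = 1 (h = √(-5 + 6) = √1 = 1)
C = -12 (C = 4*(-3) = -12)
h + C*29 = 1 - 12*29 = 1 - 348 = -347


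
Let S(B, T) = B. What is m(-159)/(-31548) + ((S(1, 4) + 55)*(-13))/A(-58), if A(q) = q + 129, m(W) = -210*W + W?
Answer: -767465/67876 ≈ -11.307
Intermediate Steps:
m(W) = -209*W
A(q) = 129 + q
m(-159)/(-31548) + ((S(1, 4) + 55)*(-13))/A(-58) = -209*(-159)/(-31548) + ((1 + 55)*(-13))/(129 - 58) = 33231*(-1/31548) + (56*(-13))/71 = -1007/956 - 728*1/71 = -1007/956 - 728/71 = -767465/67876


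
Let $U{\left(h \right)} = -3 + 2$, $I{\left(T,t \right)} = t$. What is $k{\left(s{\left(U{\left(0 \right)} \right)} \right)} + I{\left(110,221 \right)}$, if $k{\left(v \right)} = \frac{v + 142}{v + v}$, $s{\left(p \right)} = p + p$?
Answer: $186$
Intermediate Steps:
$U{\left(h \right)} = -1$
$s{\left(p \right)} = 2 p$
$k{\left(v \right)} = \frac{142 + v}{2 v}$
$k{\left(s{\left(U{\left(0 \right)} \right)} \right)} + I{\left(110,221 \right)} = \frac{142 + 2 \left(-1\right)}{2 \cdot 2 \left(-1\right)} + 221 = \frac{142 - 2}{2 \left(-2\right)} + 221 = \frac{1}{2} \left(- \frac{1}{2}\right) 140 + 221 = -35 + 221 = 186$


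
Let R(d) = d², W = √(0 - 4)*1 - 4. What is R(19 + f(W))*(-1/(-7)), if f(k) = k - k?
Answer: 361/7 ≈ 51.571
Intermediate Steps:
W = -4 + 2*I (W = √(-4)*1 - 4 = (2*I)*1 - 4 = 2*I - 4 = -4 + 2*I ≈ -4.0 + 2.0*I)
f(k) = 0
R(19 + f(W))*(-1/(-7)) = (19 + 0)²*(-1/(-7)) = 19²*(-1*(-⅐)) = 361*(⅐) = 361/7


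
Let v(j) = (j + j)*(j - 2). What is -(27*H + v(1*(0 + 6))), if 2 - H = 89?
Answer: 2301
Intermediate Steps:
H = -87 (H = 2 - 1*89 = 2 - 89 = -87)
v(j) = 2*j*(-2 + j) (v(j) = (2*j)*(-2 + j) = 2*j*(-2 + j))
-(27*H + v(1*(0 + 6))) = -(27*(-87) + 2*(1*(0 + 6))*(-2 + 1*(0 + 6))) = -(-2349 + 2*(1*6)*(-2 + 1*6)) = -(-2349 + 2*6*(-2 + 6)) = -(-2349 + 2*6*4) = -(-2349 + 48) = -1*(-2301) = 2301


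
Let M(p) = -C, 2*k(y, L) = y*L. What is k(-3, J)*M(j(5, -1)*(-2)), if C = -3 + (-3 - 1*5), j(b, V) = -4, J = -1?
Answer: 33/2 ≈ 16.500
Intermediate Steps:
C = -11 (C = -3 + (-3 - 5) = -3 - 8 = -11)
k(y, L) = L*y/2 (k(y, L) = (y*L)/2 = (L*y)/2 = L*y/2)
M(p) = 11 (M(p) = -1*(-11) = 11)
k(-3, J)*M(j(5, -1)*(-2)) = ((1/2)*(-1)*(-3))*11 = (3/2)*11 = 33/2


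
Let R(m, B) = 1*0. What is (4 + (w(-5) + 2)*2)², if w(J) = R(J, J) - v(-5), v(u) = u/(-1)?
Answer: 4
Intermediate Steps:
v(u) = -u (v(u) = u*(-1) = -u)
R(m, B) = 0
w(J) = -5 (w(J) = 0 - (-1)*(-5) = 0 - 1*5 = 0 - 5 = -5)
(4 + (w(-5) + 2)*2)² = (4 + (-5 + 2)*2)² = (4 - 3*2)² = (4 - 6)² = (-2)² = 4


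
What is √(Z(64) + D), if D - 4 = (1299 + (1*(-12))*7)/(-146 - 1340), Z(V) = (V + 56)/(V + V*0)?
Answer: √44670646/2972 ≈ 2.2489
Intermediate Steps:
Z(V) = (56 + V)/V (Z(V) = (56 + V)/(V + 0) = (56 + V)/V)
D = 4729/1486 (D = 4 + (1299 + (1*(-12))*7)/(-146 - 1340) = 4 + (1299 - 12*7)/(-1486) = 4 + (1299 - 84)*(-1/1486) = 4 + 1215*(-1/1486) = 4 - 1215/1486 = 4729/1486 ≈ 3.1824)
√(Z(64) + D) = √((56 + 64)/64 + 4729/1486) = √((1/64)*120 + 4729/1486) = √(15/8 + 4729/1486) = √(30061/5944) = √44670646/2972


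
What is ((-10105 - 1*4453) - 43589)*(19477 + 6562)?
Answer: -1514089733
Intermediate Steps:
((-10105 - 1*4453) - 43589)*(19477 + 6562) = ((-10105 - 4453) - 43589)*26039 = (-14558 - 43589)*26039 = -58147*26039 = -1514089733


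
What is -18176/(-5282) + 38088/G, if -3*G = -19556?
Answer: 119874038/12911849 ≈ 9.2840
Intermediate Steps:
G = 19556/3 (G = -⅓*(-19556) = 19556/3 ≈ 6518.7)
-18176/(-5282) + 38088/G = -18176/(-5282) + 38088/(19556/3) = -18176*(-1/5282) + 38088*(3/19556) = 9088/2641 + 28566/4889 = 119874038/12911849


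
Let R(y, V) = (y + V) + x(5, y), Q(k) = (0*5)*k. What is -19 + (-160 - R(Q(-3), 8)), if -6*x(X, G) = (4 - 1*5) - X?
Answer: -188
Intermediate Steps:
x(X, G) = ⅙ + X/6 (x(X, G) = -((4 - 1*5) - X)/6 = -((4 - 5) - X)/6 = -(-1 - X)/6 = ⅙ + X/6)
Q(k) = 0 (Q(k) = 0*k = 0)
R(y, V) = 1 + V + y (R(y, V) = (y + V) + (⅙ + (⅙)*5) = (V + y) + (⅙ + ⅚) = (V + y) + 1 = 1 + V + y)
-19 + (-160 - R(Q(-3), 8)) = -19 + (-160 - (1 + 8 + 0)) = -19 + (-160 - 1*9) = -19 + (-160 - 9) = -19 - 169 = -188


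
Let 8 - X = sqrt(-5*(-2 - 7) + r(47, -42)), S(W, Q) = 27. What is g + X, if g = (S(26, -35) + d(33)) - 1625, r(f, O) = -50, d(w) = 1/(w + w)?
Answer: -104939/66 - I*sqrt(5) ≈ -1590.0 - 2.2361*I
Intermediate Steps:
d(w) = 1/(2*w)
X = 8 - I*sqrt(5) (X = 8 - sqrt(-5*(-2 - 7) - 50) = 8 - sqrt(-5*(-9) - 50) = 8 - sqrt(45 - 50) = 8 - sqrt(-5) = 8 - I*sqrt(5) ≈ 8.0 - 2.2361*I)
g = -105467/66 (g = (27 + (1/2)/33) - 1625 = (27 + (1/2)*(1/33)) - 1625 = (27 + 1/66) - 1625 = 1783/66 - 1625 = -105467/66 ≈ -1598.0)
g + X = -105467/66 + (8 - I*sqrt(5)) = -104939/66 - I*sqrt(5)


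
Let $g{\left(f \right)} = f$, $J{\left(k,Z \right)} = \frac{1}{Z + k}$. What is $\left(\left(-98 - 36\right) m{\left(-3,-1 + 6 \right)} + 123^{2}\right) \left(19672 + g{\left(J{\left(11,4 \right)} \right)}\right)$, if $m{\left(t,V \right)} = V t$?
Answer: $\frac{1685797753}{5} \approx 3.3716 \cdot 10^{8}$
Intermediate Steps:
$\left(\left(-98 - 36\right) m{\left(-3,-1 + 6 \right)} + 123^{2}\right) \left(19672 + g{\left(J{\left(11,4 \right)} \right)}\right) = \left(\left(-98 - 36\right) \left(-1 + 6\right) \left(-3\right) + 123^{2}\right) \left(19672 + \frac{1}{4 + 11}\right) = \left(- 134 \cdot 5 \left(-3\right) + 15129\right) \left(19672 + \frac{1}{15}\right) = \left(\left(-134\right) \left(-15\right) + 15129\right) \left(19672 + \frac{1}{15}\right) = \left(2010 + 15129\right) \frac{295081}{15} = 17139 \cdot \frac{295081}{15} = \frac{1685797753}{5}$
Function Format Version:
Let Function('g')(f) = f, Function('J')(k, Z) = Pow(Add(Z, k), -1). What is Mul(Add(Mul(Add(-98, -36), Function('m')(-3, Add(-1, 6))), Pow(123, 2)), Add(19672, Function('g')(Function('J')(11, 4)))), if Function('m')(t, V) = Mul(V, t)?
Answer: Rational(1685797753, 5) ≈ 3.3716e+8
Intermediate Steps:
Mul(Add(Mul(Add(-98, -36), Function('m')(-3, Add(-1, 6))), Pow(123, 2)), Add(19672, Function('g')(Function('J')(11, 4)))) = Mul(Add(Mul(Add(-98, -36), Mul(Add(-1, 6), -3)), Pow(123, 2)), Add(19672, Pow(Add(4, 11), -1))) = Mul(Add(Mul(-134, Mul(5, -3)), 15129), Add(19672, Pow(15, -1))) = Mul(Add(Mul(-134, -15), 15129), Add(19672, Rational(1, 15))) = Mul(Add(2010, 15129), Rational(295081, 15)) = Mul(17139, Rational(295081, 15)) = Rational(1685797753, 5)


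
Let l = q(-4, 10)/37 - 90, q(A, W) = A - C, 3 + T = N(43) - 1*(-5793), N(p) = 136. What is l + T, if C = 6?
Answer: 215922/37 ≈ 5835.7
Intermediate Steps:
T = 5926 (T = -3 + (136 - 1*(-5793)) = -3 + (136 + 5793) = -3 + 5929 = 5926)
q(A, W) = -6 + A (q(A, W) = A - 1*6 = A - 6 = -6 + A)
l = -3340/37 (l = (-6 - 4)/37 - 90 = -10*1/37 - 90 = -10/37 - 90 = -3340/37 ≈ -90.270)
l + T = -3340/37 + 5926 = 215922/37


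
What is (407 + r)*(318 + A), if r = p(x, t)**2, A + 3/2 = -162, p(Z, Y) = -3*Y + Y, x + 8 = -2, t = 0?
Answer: 125763/2 ≈ 62882.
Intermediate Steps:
x = -10 (x = -8 - 2 = -10)
p(Z, Y) = -2*Y
A = -327/2 (A = -3/2 - 162 = -327/2 ≈ -163.50)
r = 0 (r = (-2*0)**2 = 0**2 = 0)
(407 + r)*(318 + A) = (407 + 0)*(318 - 327/2) = 407*(309/2) = 125763/2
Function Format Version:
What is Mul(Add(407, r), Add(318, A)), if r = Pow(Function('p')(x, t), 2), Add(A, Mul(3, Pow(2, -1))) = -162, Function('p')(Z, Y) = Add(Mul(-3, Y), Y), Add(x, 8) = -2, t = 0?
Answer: Rational(125763, 2) ≈ 62882.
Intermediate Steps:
x = -10 (x = Add(-8, -2) = -10)
Function('p')(Z, Y) = Mul(-2, Y)
A = Rational(-327, 2) (A = Add(Rational(-3, 2), -162) = Rational(-327, 2) ≈ -163.50)
r = 0 (r = Pow(Mul(-2, 0), 2) = Pow(0, 2) = 0)
Mul(Add(407, r), Add(318, A)) = Mul(Add(407, 0), Add(318, Rational(-327, 2))) = Mul(407, Rational(309, 2)) = Rational(125763, 2)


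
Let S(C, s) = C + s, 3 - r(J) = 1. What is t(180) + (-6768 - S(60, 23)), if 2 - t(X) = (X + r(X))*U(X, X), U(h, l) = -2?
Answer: -6485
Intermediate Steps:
r(J) = 2 (r(J) = 3 - 1*1 = 3 - 1 = 2)
t(X) = 6 + 2*X (t(X) = 2 - (X + 2)*(-2) = 2 - (2 + X)*(-2) = 2 - (-4 - 2*X) = 2 + (4 + 2*X) = 6 + 2*X)
t(180) + (-6768 - S(60, 23)) = (6 + 2*180) + (-6768 - (60 + 23)) = (6 + 360) + (-6768 - 1*83) = 366 + (-6768 - 83) = 366 - 6851 = -6485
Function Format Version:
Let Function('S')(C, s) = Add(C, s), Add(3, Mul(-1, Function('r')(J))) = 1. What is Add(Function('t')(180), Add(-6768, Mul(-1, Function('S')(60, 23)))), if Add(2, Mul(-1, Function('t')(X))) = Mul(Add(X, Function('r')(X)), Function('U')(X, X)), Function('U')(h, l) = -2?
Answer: -6485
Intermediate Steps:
Function('r')(J) = 2 (Function('r')(J) = Add(3, Mul(-1, 1)) = Add(3, -1) = 2)
Function('t')(X) = Add(6, Mul(2, X)) (Function('t')(X) = Add(2, Mul(-1, Mul(Add(X, 2), -2))) = Add(2, Mul(-1, Mul(Add(2, X), -2))) = Add(2, Mul(-1, Add(-4, Mul(-2, X)))) = Add(2, Add(4, Mul(2, X))) = Add(6, Mul(2, X)))
Add(Function('t')(180), Add(-6768, Mul(-1, Function('S')(60, 23)))) = Add(Add(6, Mul(2, 180)), Add(-6768, Mul(-1, Add(60, 23)))) = Add(Add(6, 360), Add(-6768, Mul(-1, 83))) = Add(366, Add(-6768, -83)) = Add(366, -6851) = -6485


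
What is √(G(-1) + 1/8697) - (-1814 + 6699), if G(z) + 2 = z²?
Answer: -4885 + 2*I*√18907278/8697 ≈ -4885.0 + 0.99994*I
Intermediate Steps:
G(z) = -2 + z²
√(G(-1) + 1/8697) - (-1814 + 6699) = √((-2 + (-1)²) + 1/8697) - (-1814 + 6699) = √((-2 + 1) + 1/8697) - 1*4885 = √(-1 + 1/8697) - 4885 = √(-8696/8697) - 4885 = 2*I*√18907278/8697 - 4885 = -4885 + 2*I*√18907278/8697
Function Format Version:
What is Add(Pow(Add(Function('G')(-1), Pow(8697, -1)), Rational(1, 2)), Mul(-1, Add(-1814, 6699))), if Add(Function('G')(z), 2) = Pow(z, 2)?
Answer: Add(-4885, Mul(Rational(2, 8697), I, Pow(18907278, Rational(1, 2)))) ≈ Add(-4885.0, Mul(0.99994, I))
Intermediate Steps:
Function('G')(z) = Add(-2, Pow(z, 2))
Add(Pow(Add(Function('G')(-1), Pow(8697, -1)), Rational(1, 2)), Mul(-1, Add(-1814, 6699))) = Add(Pow(Add(Add(-2, Pow(-1, 2)), Pow(8697, -1)), Rational(1, 2)), Mul(-1, Add(-1814, 6699))) = Add(Pow(Add(Add(-2, 1), Rational(1, 8697)), Rational(1, 2)), Mul(-1, 4885)) = Add(Pow(Add(-1, Rational(1, 8697)), Rational(1, 2)), -4885) = Add(Pow(Rational(-8696, 8697), Rational(1, 2)), -4885) = Add(Mul(Rational(2, 8697), I, Pow(18907278, Rational(1, 2))), -4885) = Add(-4885, Mul(Rational(2, 8697), I, Pow(18907278, Rational(1, 2))))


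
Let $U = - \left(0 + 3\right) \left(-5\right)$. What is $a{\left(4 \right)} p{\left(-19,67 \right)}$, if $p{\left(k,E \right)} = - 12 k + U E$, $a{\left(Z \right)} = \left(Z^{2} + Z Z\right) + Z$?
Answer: $44388$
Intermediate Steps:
$a{\left(Z \right)} = Z + 2 Z^{2}$ ($a{\left(Z \right)} = \left(Z^{2} + Z^{2}\right) + Z = 2 Z^{2} + Z = Z + 2 Z^{2}$)
$U = 15$ ($U = - 3 \left(-5\right) = \left(-1\right) \left(-15\right) = 15$)
$p{\left(k,E \right)} = - 12 k + 15 E$
$a{\left(4 \right)} p{\left(-19,67 \right)} = 4 \left(1 + 2 \cdot 4\right) \left(\left(-12\right) \left(-19\right) + 15 \cdot 67\right) = 4 \left(1 + 8\right) \left(228 + 1005\right) = 4 \cdot 9 \cdot 1233 = 36 \cdot 1233 = 44388$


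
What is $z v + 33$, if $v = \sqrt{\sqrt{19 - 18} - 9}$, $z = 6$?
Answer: $33 + 12 i \sqrt{2} \approx 33.0 + 16.971 i$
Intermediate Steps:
$v = 2 i \sqrt{2}$ ($v = \sqrt{\sqrt{1} - 9} = \sqrt{1 - 9} = \sqrt{-8} = 2 i \sqrt{2} \approx 2.8284 i$)
$z v + 33 = 6 \cdot 2 i \sqrt{2} + 33 = 12 i \sqrt{2} + 33 = 33 + 12 i \sqrt{2}$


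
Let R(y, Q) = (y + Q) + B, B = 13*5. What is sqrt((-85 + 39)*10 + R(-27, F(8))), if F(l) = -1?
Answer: 3*I*sqrt(47) ≈ 20.567*I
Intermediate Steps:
B = 65
R(y, Q) = 65 + Q + y (R(y, Q) = (y + Q) + 65 = (Q + y) + 65 = 65 + Q + y)
sqrt((-85 + 39)*10 + R(-27, F(8))) = sqrt((-85 + 39)*10 + (65 - 1 - 27)) = sqrt(-46*10 + 37) = sqrt(-460 + 37) = sqrt(-423) = 3*I*sqrt(47)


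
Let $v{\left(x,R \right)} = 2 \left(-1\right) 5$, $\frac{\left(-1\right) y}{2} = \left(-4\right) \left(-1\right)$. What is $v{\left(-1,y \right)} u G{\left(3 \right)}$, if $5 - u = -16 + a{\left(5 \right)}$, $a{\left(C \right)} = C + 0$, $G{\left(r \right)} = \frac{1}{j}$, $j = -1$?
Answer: $160$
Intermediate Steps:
$G{\left(r \right)} = -1$ ($G{\left(r \right)} = \frac{1}{-1} = -1$)
$a{\left(C \right)} = C$
$y = -8$ ($y = - 2 \left(\left(-4\right) \left(-1\right)\right) = \left(-2\right) 4 = -8$)
$v{\left(x,R \right)} = -10$ ($v{\left(x,R \right)} = \left(-2\right) 5 = -10$)
$u = 16$ ($u = 5 - \left(-16 + 5\right) = 5 - -11 = 5 + 11 = 16$)
$v{\left(-1,y \right)} u G{\left(3 \right)} = \left(-10\right) 16 \left(-1\right) = \left(-160\right) \left(-1\right) = 160$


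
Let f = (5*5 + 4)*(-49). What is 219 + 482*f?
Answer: -684703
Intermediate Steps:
f = -1421 (f = (25 + 4)*(-49) = 29*(-49) = -1421)
219 + 482*f = 219 + 482*(-1421) = 219 - 684922 = -684703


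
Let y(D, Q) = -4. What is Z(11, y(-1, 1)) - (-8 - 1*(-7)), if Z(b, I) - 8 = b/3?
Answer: 38/3 ≈ 12.667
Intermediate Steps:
Z(b, I) = 8 + b/3
Z(11, y(-1, 1)) - (-8 - 1*(-7)) = (8 + (⅓)*11) - (-8 - 1*(-7)) = (8 + 11/3) - (-8 + 7) = 35/3 - 1*(-1) = 35/3 + 1 = 38/3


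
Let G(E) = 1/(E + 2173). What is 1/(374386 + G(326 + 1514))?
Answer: 4013/1502411019 ≈ 2.6710e-6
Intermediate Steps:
G(E) = 1/(2173 + E)
1/(374386 + G(326 + 1514)) = 1/(374386 + 1/(2173 + (326 + 1514))) = 1/(374386 + 1/(2173 + 1840)) = 1/(374386 + 1/4013) = 1/(1502411019/4013) = 4013/1502411019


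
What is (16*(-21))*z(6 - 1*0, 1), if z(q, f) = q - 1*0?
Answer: -2016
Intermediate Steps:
z(q, f) = q (z(q, f) = q + 0 = q)
(16*(-21))*z(6 - 1*0, 1) = (16*(-21))*(6 - 1*0) = -336*(6 + 0) = -336*6 = -2016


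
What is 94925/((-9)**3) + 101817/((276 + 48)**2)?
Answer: -1507487/11664 ≈ -129.24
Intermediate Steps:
94925/((-9)**3) + 101817/((276 + 48)**2) = 94925/(-729) + 101817/(324**2) = 94925*(-1/729) + 101817/104976 = -94925/729 + 101817*(1/104976) = -94925/729 + 419/432 = -1507487/11664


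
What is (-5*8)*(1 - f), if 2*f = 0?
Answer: -40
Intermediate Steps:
f = 0 (f = (½)*0 = 0)
(-5*8)*(1 - f) = (-5*8)*(1 - 1*0) = -40*(1 + 0) = -40*1 = -40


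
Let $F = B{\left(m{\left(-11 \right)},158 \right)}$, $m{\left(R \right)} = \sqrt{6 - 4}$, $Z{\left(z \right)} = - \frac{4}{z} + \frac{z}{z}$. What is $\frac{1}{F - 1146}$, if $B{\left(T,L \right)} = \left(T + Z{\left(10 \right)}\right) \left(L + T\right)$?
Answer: $- \frac{215}{215269} - \frac{65 \sqrt{2}}{430538} \approx -0.0012123$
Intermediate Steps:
$Z{\left(z \right)} = 1 - \frac{4}{z}$ ($Z{\left(z \right)} = - \frac{4}{z} + 1 = 1 - \frac{4}{z}$)
$m{\left(R \right)} = \sqrt{2}$
$B{\left(T,L \right)} = \left(\frac{3}{5} + T\right) \left(L + T\right)$ ($B{\left(T,L \right)} = \left(T + \frac{-4 + 10}{10}\right) \left(L + T\right) = \left(T + \frac{1}{10} \cdot 6\right) \left(L + T\right) = \left(T + \frac{3}{5}\right) \left(L + T\right) = \left(\frac{3}{5} + T\right) \left(L + T\right)$)
$F = \frac{484}{5} + \frac{793 \sqrt{2}}{5}$ ($F = \left(\sqrt{2}\right)^{2} + \frac{3}{5} \cdot 158 + \frac{3 \sqrt{2}}{5} + 158 \sqrt{2} = 2 + \frac{474}{5} + \frac{3 \sqrt{2}}{5} + 158 \sqrt{2} = \frac{484}{5} + \frac{793 \sqrt{2}}{5} \approx 321.09$)
$\frac{1}{F - 1146} = \frac{1}{\left(\frac{484}{5} + \frac{793 \sqrt{2}}{5}\right) - 1146} = \frac{1}{- \frac{5246}{5} + \frac{793 \sqrt{2}}{5}}$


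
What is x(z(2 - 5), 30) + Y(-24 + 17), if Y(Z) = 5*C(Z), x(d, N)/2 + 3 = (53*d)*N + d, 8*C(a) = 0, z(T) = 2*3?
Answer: 19086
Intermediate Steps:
z(T) = 6
C(a) = 0 (C(a) = (⅛)*0 = 0)
x(d, N) = -6 + 2*d + 106*N*d (x(d, N) = -6 + 2*((53*d)*N + d) = -6 + 2*(53*N*d + d) = -6 + 2*(d + 53*N*d) = -6 + (2*d + 106*N*d) = -6 + 2*d + 106*N*d)
Y(Z) = 0 (Y(Z) = 5*0 = 0)
x(z(2 - 5), 30) + Y(-24 + 17) = (-6 + 2*6 + 106*30*6) + 0 = (-6 + 12 + 19080) + 0 = 19086 + 0 = 19086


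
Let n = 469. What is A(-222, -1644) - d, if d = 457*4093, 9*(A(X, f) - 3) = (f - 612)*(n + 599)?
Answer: -2138210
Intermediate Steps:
A(X, f) = -72621 + 356*f/3 (A(X, f) = 3 + ((f - 612)*(469 + 599))/9 = 3 + ((-612 + f)*1068)/9 = 3 + (-653616 + 1068*f)/9 = 3 + (-72624 + 356*f/3) = -72621 + 356*f/3)
d = 1870501
A(-222, -1644) - d = (-72621 + (356/3)*(-1644)) - 1*1870501 = (-72621 - 195088) - 1870501 = -267709 - 1870501 = -2138210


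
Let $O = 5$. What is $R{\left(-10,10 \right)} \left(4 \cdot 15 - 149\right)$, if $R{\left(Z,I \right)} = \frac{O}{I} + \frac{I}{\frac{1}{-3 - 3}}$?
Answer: $\frac{10591}{2} \approx 5295.5$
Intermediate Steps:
$R{\left(Z,I \right)} = - 6 I + \frac{5}{I}$ ($R{\left(Z,I \right)} = \frac{5}{I} + \frac{I}{\frac{1}{-3 - 3}} = \frac{5}{I} + \frac{I}{\frac{1}{-6}} = \frac{5}{I} + \frac{I}{- \frac{1}{6}} = \frac{5}{I} + I \left(-6\right) = \frac{5}{I} - 6 I = - 6 I + \frac{5}{I}$)
$R{\left(-10,10 \right)} \left(4 \cdot 15 - 149\right) = \left(\left(-6\right) 10 + \frac{5}{10}\right) \left(4 \cdot 15 - 149\right) = \left(-60 + 5 \cdot \frac{1}{10}\right) \left(60 - 149\right) = \left(-60 + \frac{1}{2}\right) \left(-89\right) = \left(- \frac{119}{2}\right) \left(-89\right) = \frac{10591}{2}$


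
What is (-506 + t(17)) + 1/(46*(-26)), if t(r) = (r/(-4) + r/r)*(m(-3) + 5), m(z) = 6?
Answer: -323967/598 ≈ -541.75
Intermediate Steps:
t(r) = 11 - 11*r/4 (t(r) = (r/(-4) + r/r)*(6 + 5) = (r*(-¼) + 1)*11 = (-r/4 + 1)*11 = (1 - r/4)*11 = 11 - 11*r/4)
(-506 + t(17)) + 1/(46*(-26)) = (-506 + (11 - 11/4*17)) + 1/(46*(-26)) = (-506 + (11 - 187/4)) + 1/(-1196) = (-506 - 143/4) - 1/1196 = -2167/4 - 1/1196 = -323967/598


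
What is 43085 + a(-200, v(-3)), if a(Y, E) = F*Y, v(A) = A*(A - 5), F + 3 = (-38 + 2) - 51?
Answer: 61085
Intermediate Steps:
F = -90 (F = -3 + ((-38 + 2) - 51) = -3 + (-36 - 51) = -3 - 87 = -90)
v(A) = A*(-5 + A)
a(Y, E) = -90*Y
43085 + a(-200, v(-3)) = 43085 - 90*(-200) = 43085 + 18000 = 61085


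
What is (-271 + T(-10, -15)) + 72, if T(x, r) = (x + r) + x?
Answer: -234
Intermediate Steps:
T(x, r) = r + 2*x (T(x, r) = (r + x) + x = r + 2*x)
(-271 + T(-10, -15)) + 72 = (-271 + (-15 + 2*(-10))) + 72 = (-271 + (-15 - 20)) + 72 = (-271 - 35) + 72 = -306 + 72 = -234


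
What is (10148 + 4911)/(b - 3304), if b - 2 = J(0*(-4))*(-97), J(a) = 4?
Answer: -15059/3690 ≈ -4.0810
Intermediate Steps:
b = -386 (b = 2 + 4*(-97) = 2 - 388 = -386)
(10148 + 4911)/(b - 3304) = (10148 + 4911)/(-386 - 3304) = 15059/(-3690) = 15059*(-1/3690) = -15059/3690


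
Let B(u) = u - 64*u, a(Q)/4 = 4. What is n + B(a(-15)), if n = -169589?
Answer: -170597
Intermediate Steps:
a(Q) = 16 (a(Q) = 4*4 = 16)
B(u) = -63*u
n + B(a(-15)) = -169589 - 63*16 = -169589 - 1008 = -170597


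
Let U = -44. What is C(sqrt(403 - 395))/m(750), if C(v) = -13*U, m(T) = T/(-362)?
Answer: -103532/375 ≈ -276.09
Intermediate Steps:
m(T) = -T/362 (m(T) = T*(-1/362) = -T/362)
C(v) = 572 (C(v) = -13*(-44) = 572)
C(sqrt(403 - 395))/m(750) = 572/((-1/362*750)) = 572/(-375/181) = 572*(-181/375) = -103532/375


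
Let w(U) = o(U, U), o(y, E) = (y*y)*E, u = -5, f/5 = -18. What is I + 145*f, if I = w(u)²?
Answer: 2575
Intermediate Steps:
f = -90 (f = 5*(-18) = -90)
o(y, E) = E*y² (o(y, E) = y²*E = E*y²)
w(U) = U³ (w(U) = U*U² = U³)
I = 15625 (I = ((-5)³)² = (-125)² = 15625)
I + 145*f = 15625 + 145*(-90) = 15625 - 13050 = 2575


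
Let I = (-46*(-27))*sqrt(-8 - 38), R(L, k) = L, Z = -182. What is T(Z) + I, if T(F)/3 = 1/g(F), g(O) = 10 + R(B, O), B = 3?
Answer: 3/13 + 1242*I*sqrt(46) ≈ 0.23077 + 8423.7*I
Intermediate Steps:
g(O) = 13 (g(O) = 10 + 3 = 13)
T(F) = 3/13
I = 1242*I*sqrt(46) (I = 1242*sqrt(-46) = 1242*(I*sqrt(46)) = 1242*I*sqrt(46) ≈ 8423.7*I)
T(Z) + I = 3/13 + 1242*I*sqrt(46)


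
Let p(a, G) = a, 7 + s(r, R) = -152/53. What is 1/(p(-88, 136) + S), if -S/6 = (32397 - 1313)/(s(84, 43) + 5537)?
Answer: -48823/5943876 ≈ -0.0082140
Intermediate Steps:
s(r, R) = -523/53 (s(r, R) = -7 - 152/53 = -523/53)
S = -1647452/48823 (S = -6*(32397 - 1313)/(-523/53 + 5537) = -186504/292938/53 = -186504*53/292938 = -6*823726/146469 = -1647452/48823 ≈ -33.743)
1/(p(-88, 136) + S) = 1/(-88 - 1647452/48823) = 1/(-5943876/48823) = -48823/5943876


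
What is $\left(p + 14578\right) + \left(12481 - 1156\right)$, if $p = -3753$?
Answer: $22150$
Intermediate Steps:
$\left(p + 14578\right) + \left(12481 - 1156\right) = \left(-3753 + 14578\right) + \left(12481 - 1156\right) = 10825 + 11325 = 22150$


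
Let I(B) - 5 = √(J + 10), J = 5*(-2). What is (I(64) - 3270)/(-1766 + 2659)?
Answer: -3265/893 ≈ -3.6562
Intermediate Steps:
J = -10
I(B) = 5 (I(B) = 5 + √(-10 + 10) = 5 + √0 = 5 + 0 = 5)
(I(64) - 3270)/(-1766 + 2659) = (5 - 3270)/(-1766 + 2659) = -3265/893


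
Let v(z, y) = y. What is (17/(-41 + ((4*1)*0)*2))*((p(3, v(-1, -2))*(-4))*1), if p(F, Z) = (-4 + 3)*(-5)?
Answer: 340/41 ≈ 8.2927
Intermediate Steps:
p(F, Z) = 5 (p(F, Z) = -1*(-5) = 5)
(17/(-41 + ((4*1)*0)*2))*((p(3, v(-1, -2))*(-4))*1) = (17/(-41 + ((4*1)*0)*2))*((5*(-4))*1) = (17/(-41 + (4*0)*2))*(-20*1) = (17/(-41 + 0*2))*(-20) = (17/(-41 + 0))*(-20) = (17/(-41))*(-20) = -1/41*17*(-20) = -17/41*(-20) = 340/41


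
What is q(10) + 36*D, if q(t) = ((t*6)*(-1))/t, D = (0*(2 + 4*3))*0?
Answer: -6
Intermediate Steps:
D = 0 (D = (0*(2 + 12))*0 = (0*14)*0 = 0*0 = 0)
q(t) = -6 (q(t) = ((6*t)*(-1))/t = (-6*t)/t = -6)
q(10) + 36*D = -6 + 36*0 = -6 + 0 = -6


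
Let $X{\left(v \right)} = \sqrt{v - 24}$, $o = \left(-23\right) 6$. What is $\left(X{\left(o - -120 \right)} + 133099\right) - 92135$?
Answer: $40964 + i \sqrt{42} \approx 40964.0 + 6.4807 i$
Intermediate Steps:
$o = -138$
$X{\left(v \right)} = \sqrt{-24 + v}$
$\left(X{\left(o - -120 \right)} + 133099\right) - 92135 = \left(\sqrt{-24 - 18} + 133099\right) - 92135 = \left(\sqrt{-42} + 133099\right) - 92135 = \left(i \sqrt{42} + 133099\right) - 92135 = \left(133099 + i \sqrt{42}\right) - 92135 = 40964 + i \sqrt{42}$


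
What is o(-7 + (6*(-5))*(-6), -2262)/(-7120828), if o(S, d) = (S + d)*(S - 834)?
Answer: -1380829/7120828 ≈ -0.19391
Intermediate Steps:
o(S, d) = (-834 + S)*(S + d) (o(S, d) = (S + d)*(-834 + S) = (-834 + S)*(S + d))
o(-7 + (6*(-5))*(-6), -2262)/(-7120828) = ((-7 + (6*(-5))*(-6))² - 834*(-7 + (6*(-5))*(-6)) - 834*(-2262) + (-7 + (6*(-5))*(-6))*(-2262))/(-7120828) = ((-7 - 30*(-6))² - 834*(-7 - 30*(-6)) + 1886508 + (-7 - 30*(-6))*(-2262))*(-1/7120828) = ((-7 + 180)² - 834*(-7 + 180) + 1886508 + (-7 + 180)*(-2262))*(-1/7120828) = (173² - 834*173 + 1886508 + 173*(-2262))*(-1/7120828) = (29929 - 144282 + 1886508 - 391326)*(-1/7120828) = 1380829*(-1/7120828) = -1380829/7120828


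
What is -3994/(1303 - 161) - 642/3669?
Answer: -2564525/698333 ≈ -3.6724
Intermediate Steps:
-3994/(1303 - 161) - 642/3669 = -3994/1142 - 642*1/3669 = -3994*1/1142 - 214/1223 = -1997/571 - 214/1223 = -2564525/698333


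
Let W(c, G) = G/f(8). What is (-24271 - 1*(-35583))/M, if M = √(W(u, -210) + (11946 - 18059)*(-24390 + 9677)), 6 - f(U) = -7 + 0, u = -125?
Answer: 11312*√15199953431/1169227187 ≈ 1.1928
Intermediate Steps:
f(U) = 13 (f(U) = 6 - (-7 + 0) = 6 - 1*(-7) = 6 + 7 = 13)
W(c, G) = G/13
M = √15199953431/13 (M = √((1/13)*(-210) + (11946 - 18059)*(-24390 + 9677)) = √(-210/13 - 6113*(-14713)) = √(-210/13 + 89940569) = √(1169227187/13) = √15199953431/13 ≈ 9483.7)
(-24271 - 1*(-35583))/M = (-24271 - 1*(-35583))/((√15199953431/13)) = (-24271 + 35583)*(√15199953431/1169227187) = 11312*(√15199953431/1169227187) = 11312*√15199953431/1169227187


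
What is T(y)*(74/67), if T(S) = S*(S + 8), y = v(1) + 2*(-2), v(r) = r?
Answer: -1110/67 ≈ -16.567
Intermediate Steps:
y = -3 (y = 1 + 2*(-2) = 1 - 4 = -3)
T(S) = S*(8 + S)
T(y)*(74/67) = (-3*(8 - 3))*(74/67) = (-3*5)*(74*(1/67)) = -15*74/67 = -1110/67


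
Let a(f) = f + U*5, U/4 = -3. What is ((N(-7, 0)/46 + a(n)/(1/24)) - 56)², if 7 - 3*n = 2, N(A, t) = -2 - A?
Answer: 4485114841/2116 ≈ 2.1196e+6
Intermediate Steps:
U = -12 (U = 4*(-3) = -12)
n = 5/3 (n = 7/3 - ⅓*2 = 7/3 - ⅔ = 5/3 ≈ 1.6667)
a(f) = -60 + f (a(f) = f - 12*5 = f - 60 = -60 + f)
((N(-7, 0)/46 + a(n)/(1/24)) - 56)² = (((-2 - 1*(-7))/46 + (-60 + 5/3)/(1/24)) - 56)² = (((-2 + 7)*(1/46) - 175/(3*1/24)) - 56)² = ((5*(1/46) - 175/3*24) - 56)² = ((5/46 - 1400) - 56)² = (-64395/46 - 56)² = (-66971/46)² = 4485114841/2116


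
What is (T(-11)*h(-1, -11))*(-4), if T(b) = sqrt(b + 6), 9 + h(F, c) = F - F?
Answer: 36*I*sqrt(5) ≈ 80.498*I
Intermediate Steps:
h(F, c) = -9 (h(F, c) = -9 + (F - F) = -9 + 0 = -9)
T(b) = sqrt(6 + b)
(T(-11)*h(-1, -11))*(-4) = (sqrt(6 - 11)*(-9))*(-4) = (sqrt(-5)*(-9))*(-4) = ((I*sqrt(5))*(-9))*(-4) = -9*I*sqrt(5)*(-4) = 36*I*sqrt(5)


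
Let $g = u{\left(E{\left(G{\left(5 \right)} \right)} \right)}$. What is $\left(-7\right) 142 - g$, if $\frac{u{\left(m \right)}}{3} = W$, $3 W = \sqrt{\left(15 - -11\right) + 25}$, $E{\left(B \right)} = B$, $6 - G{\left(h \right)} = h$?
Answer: $-994 - \sqrt{51} \approx -1001.1$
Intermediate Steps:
$G{\left(h \right)} = 6 - h$
$W = \frac{\sqrt{51}}{3}$ ($W = \frac{\sqrt{\left(15 - -11\right) + 25}}{3} = \frac{\sqrt{\left(15 + 11\right) + 25}}{3} = \frac{\sqrt{26 + 25}}{3} = \frac{\sqrt{51}}{3} \approx 2.3805$)
$u{\left(m \right)} = \sqrt{51}$ ($u{\left(m \right)} = 3 \frac{\sqrt{51}}{3} = \sqrt{51}$)
$g = \sqrt{51} \approx 7.1414$
$\left(-7\right) 142 - g = \left(-7\right) 142 - \sqrt{51} = -994 - \sqrt{51}$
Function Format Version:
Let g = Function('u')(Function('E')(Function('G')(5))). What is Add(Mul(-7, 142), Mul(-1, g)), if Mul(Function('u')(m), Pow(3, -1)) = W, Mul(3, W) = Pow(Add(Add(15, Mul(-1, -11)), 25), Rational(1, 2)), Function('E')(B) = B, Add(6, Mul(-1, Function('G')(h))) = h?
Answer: Add(-994, Mul(-1, Pow(51, Rational(1, 2)))) ≈ -1001.1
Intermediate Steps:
Function('G')(h) = Add(6, Mul(-1, h))
W = Mul(Rational(1, 3), Pow(51, Rational(1, 2))) (W = Mul(Rational(1, 3), Pow(Add(Add(15, Mul(-1, -11)), 25), Rational(1, 2))) = Mul(Rational(1, 3), Pow(Add(Add(15, 11), 25), Rational(1, 2))) = Mul(Rational(1, 3), Pow(Add(26, 25), Rational(1, 2))) = Mul(Rational(1, 3), Pow(51, Rational(1, 2))) ≈ 2.3805)
Function('u')(m) = Pow(51, Rational(1, 2)) (Function('u')(m) = Mul(3, Mul(Rational(1, 3), Pow(51, Rational(1, 2)))) = Pow(51, Rational(1, 2)))
g = Pow(51, Rational(1, 2)) ≈ 7.1414
Add(Mul(-7, 142), Mul(-1, g)) = Add(Mul(-7, 142), Mul(-1, Pow(51, Rational(1, 2)))) = Add(-994, Mul(-1, Pow(51, Rational(1, 2))))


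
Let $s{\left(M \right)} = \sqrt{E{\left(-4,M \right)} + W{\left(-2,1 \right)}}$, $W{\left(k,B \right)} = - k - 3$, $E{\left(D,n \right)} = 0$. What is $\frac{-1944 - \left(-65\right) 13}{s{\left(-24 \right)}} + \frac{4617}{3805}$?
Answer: $\frac{4617}{3805} + 1099 i \approx 1.2134 + 1099.0 i$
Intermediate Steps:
$W{\left(k,B \right)} = -3 - k$
$s{\left(M \right)} = i$ ($s{\left(M \right)} = \sqrt{0 - 1} = \sqrt{-1} = i$)
$\frac{-1944 - \left(-65\right) 13}{s{\left(-24 \right)}} + \frac{4617}{3805} = \frac{-1944 - \left(-65\right) 13}{i} + \frac{4617}{3805} = \left(-1944 - -845\right) \left(- i\right) + 4617 \cdot \frac{1}{3805} = \left(-1944 + 845\right) \left(- i\right) + \frac{4617}{3805} = - 1099 \left(- i\right) + \frac{4617}{3805} = 1099 i + \frac{4617}{3805} = \frac{4617}{3805} + 1099 i$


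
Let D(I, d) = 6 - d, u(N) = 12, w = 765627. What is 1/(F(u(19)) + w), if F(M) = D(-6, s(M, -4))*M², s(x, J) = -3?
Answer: 1/766923 ≈ 1.3039e-6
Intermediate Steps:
F(M) = 9*M² (F(M) = (6 - 1*(-3))*M² = (6 + 3)*M² = 9*M²)
1/(F(u(19)) + w) = 1/(9*12² + 765627) = 1/(9*144 + 765627) = 1/(1296 + 765627) = 1/766923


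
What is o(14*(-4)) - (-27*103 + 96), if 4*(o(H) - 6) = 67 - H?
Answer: 10887/4 ≈ 2721.8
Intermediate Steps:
o(H) = 91/4 - H/4 (o(H) = 6 + (67 - H)/4 = 6 + (67/4 - H/4) = 91/4 - H/4)
o(14*(-4)) - (-27*103 + 96) = (91/4 - 7*(-4)/2) - (-27*103 + 96) = (91/4 - ¼*(-56)) - (-2781 + 96) = (91/4 + 14) - 1*(-2685) = 147/4 + 2685 = 10887/4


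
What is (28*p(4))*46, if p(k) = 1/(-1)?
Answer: -1288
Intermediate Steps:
p(k) = -1
(28*p(4))*46 = (28*(-1))*46 = -28*46 = -1288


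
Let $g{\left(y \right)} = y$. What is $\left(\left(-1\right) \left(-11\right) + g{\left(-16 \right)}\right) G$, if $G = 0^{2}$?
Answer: $0$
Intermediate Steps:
$G = 0$
$\left(\left(-1\right) \left(-11\right) + g{\left(-16 \right)}\right) G = \left(\left(-1\right) \left(-11\right) - 16\right) 0 = \left(11 - 16\right) 0 = \left(-5\right) 0 = 0$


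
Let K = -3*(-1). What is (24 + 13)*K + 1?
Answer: 112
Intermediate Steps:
K = 3
(24 + 13)*K + 1 = (24 + 13)*3 + 1 = 37*3 + 1 = 111 + 1 = 112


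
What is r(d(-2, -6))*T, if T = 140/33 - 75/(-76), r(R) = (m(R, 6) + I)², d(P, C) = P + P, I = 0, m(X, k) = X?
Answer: 52460/627 ≈ 83.668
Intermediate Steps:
d(P, C) = 2*P
r(R) = R² (r(R) = (R + 0)² = R²)
T = 13115/2508 (T = 140*(1/33) - 75*(-1/76) = 140/33 + 75/76 = 13115/2508 ≈ 5.2293)
r(d(-2, -6))*T = (2*(-2))²*(13115/2508) = (-4)²*(13115/2508) = 16*(13115/2508) = 52460/627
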